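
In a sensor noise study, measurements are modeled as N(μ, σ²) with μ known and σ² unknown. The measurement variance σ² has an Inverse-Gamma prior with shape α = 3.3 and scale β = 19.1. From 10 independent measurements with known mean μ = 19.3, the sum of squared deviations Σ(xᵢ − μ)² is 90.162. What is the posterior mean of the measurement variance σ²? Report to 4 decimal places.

8.7919

With known mean μ and an Inverse-Gamma(α, β) prior on σ², the Normal likelihood is conjugate: posterior is Inv-Gamma(α + n/2, β + Σ(xᵢ−μ)²/2).
Posterior: Inv-Gamma(3.3 + 10/2, 19.1 + 90.162/2) = Inv-Gamma(8.30, 64.1810).
E[σ²|data] = β/(α−1) = 64.1810/7.30 = 8.7919.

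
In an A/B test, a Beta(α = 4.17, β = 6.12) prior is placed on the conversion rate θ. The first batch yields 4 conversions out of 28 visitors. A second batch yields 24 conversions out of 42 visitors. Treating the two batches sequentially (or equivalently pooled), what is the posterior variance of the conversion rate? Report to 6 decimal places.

0.002954

The Beta prior is conjugate to a Binomial/Bernoulli likelihood; the update adds successes to α and failures to β.
After batch 1: Beta(4.17+4, 6.12+24) = Beta(8.17, 30.12).
After batch 2: Beta(8.17+24, 30.12+18) = Beta(32.17, 48.12).
Var = αβ/((α+β)²(α+β+1)) = 32.17·48.12/(80.29²·81.29) = 0.002954.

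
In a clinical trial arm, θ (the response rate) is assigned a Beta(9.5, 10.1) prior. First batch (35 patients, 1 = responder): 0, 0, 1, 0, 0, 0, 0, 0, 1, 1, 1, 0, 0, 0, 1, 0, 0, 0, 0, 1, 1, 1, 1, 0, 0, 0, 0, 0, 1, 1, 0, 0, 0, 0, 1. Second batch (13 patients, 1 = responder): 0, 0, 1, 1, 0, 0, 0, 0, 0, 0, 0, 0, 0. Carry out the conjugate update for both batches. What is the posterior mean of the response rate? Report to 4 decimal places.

0.3476

The Beta prior is conjugate to a Binomial/Bernoulli likelihood; the update adds successes to α and failures to β.
After batch 1: Beta(9.5+12, 10.1+23) = Beta(21.5, 33.1).
After batch 2: Beta(21.5+2, 33.1+11) = Beta(23.5, 44.1).
Posterior mean = α/(α+β) = 23.5/67.6 = 0.3476.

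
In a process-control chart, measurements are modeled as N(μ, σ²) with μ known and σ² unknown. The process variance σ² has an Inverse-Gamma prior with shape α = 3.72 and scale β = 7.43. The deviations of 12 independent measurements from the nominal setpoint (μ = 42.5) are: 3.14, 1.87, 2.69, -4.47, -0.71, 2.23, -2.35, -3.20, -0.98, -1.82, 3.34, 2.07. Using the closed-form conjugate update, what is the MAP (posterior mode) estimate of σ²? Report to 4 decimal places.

With known mean μ and an Inverse-Gamma(α, β) prior on σ², the Normal likelihood is conjugate: posterior is Inv-Gamma(α + n/2, β + Σ(xᵢ−μ)²/2).
Σ(xᵢ−μ)² = (3.14)² + (1.87)² + (2.69)² + (-4.47)² + (-0.71)² + (2.23)² + (-2.35)² + (-3.20)² + (-0.98)² + (-1.82)² + (3.34)² + (2.07)² = 81.5263.
Posterior: Inv-Gamma(3.72 + 12/2, 7.43 + 81.5263/2) = Inv-Gamma(9.72, 48.19315).
Mode = β/(α+1) = 48.19315/10.72 = 4.4956.

4.4956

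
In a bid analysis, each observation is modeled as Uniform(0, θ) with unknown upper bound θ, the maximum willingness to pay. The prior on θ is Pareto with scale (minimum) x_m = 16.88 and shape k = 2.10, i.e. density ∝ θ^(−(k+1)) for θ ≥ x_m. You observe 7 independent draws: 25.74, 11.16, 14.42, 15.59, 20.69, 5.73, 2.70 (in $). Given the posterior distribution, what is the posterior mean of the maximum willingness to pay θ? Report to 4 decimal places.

28.9178

A Pareto(scale x_m, shape k) prior on the upper bound θ of Uniform(0, θ) is conjugate: posterior is Pareto(max(x_m, max xᵢ), k + n).
Sample maximum = 25.74; prior scale x_m = 16.88 → posterior scale = max = 25.74.
Posterior shape = 2.10 + 7 = 9.10.
E[θ|data] = k·x_m/(k−1) = 9.10·25.74/8.10 = 28.9178.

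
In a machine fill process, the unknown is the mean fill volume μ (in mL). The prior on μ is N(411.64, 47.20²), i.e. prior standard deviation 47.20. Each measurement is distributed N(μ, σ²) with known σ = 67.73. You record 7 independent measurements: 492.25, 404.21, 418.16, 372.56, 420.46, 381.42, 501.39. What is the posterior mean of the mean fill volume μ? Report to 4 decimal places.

423.6688

For Normal data with known variance σ², a Normal(μ₀, σ₀²) prior on μ is conjugate. Posterior precision = 1/σ₀² + n/σ²; posterior mean is the precision-weighted average of μ₀ and x̄.
Σxᵢ = 492.25 + 404.21 + 418.16 + 372.56 + 420.46 + 381.42 + 501.39 = 2990.45, so n·x̄ = 2990.45.
σ₀² = 47.20² = 2227.84, σ² = 67.73² = 4587.3529; σ² + n·σ₀² = 4587.3529 + 7·2227.84 = 20182.2329.
Posterior mean = (μ₀/σ₀² + n·x̄/σ²)/(1/σ₀² + n/σ²) = (σ²·μ₀ + σ₀²·n·x̄)/(σ² + n·σ₀²) = (4587.3529·411.64 + 2227.84·2990.45)/20182.2329 = 8550582.075756/20182.2329 = 423.6688.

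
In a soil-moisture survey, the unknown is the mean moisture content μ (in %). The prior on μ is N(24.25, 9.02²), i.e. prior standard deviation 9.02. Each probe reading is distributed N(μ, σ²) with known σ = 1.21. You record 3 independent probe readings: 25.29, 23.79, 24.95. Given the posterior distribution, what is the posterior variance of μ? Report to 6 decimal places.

0.485123

For Normal data with known variance σ², a Normal(μ₀, σ₀²) prior on μ is conjugate. Posterior precision = 1/σ₀² + n/σ²; posterior mean is the precision-weighted average of μ₀ and x̄.
σ₀² = 9.02² = 81.3604, σ² = 1.21² = 1.4641; σ² + n·σ₀² = 1.4641 + 3·81.3604 = 245.5453.
Posterior precision = 1/σ₀² + n/σ² = 1/81.3604 + 3/1.4641 = (σ² + n·σ₀²)/(σ₀²σ²) = 245.5453/(81.3604·1.4641); posterior variance σₙ² = σ₀²σ²/(σ² + n·σ₀²) = 81.3604·1.4641/245.5453 = 0.485123.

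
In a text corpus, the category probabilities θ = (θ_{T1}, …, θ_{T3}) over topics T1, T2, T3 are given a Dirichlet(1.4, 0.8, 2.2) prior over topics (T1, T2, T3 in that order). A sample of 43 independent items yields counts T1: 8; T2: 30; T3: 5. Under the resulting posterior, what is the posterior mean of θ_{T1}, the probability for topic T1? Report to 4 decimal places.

0.1983

The Dirichlet prior is conjugate to the Multinomial likelihood: each posterior αⱼ = prior αⱼ + observed count nⱼ.
Posterior concentration: (9.4, 30.8, 7.2), total = 47.4.
E[θ_{T1}|data] = α_{T1}/Σα = 9.4/47.4 = 0.1983.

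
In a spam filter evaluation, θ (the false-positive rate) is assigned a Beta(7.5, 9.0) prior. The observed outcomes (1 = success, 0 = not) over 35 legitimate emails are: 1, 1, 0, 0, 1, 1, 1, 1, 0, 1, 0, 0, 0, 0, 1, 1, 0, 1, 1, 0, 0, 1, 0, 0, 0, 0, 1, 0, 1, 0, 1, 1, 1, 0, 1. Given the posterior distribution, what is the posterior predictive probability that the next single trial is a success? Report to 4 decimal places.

The Beta prior is conjugate to a Binomial/Bernoulli likelihood; the update adds successes to α and failures to β.
Posterior: Beta(α+k, β+n−k) = Beta(7.5+18, 9.0+17) = Beta(25.5, 26.0).
For a single future Bernoulli trial, P(success | data) = α/(α+β) = 0.4951.

0.4951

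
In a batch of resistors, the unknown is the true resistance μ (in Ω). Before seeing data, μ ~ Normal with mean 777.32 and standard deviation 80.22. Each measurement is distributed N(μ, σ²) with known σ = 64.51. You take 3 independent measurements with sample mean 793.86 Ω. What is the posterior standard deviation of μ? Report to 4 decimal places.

For Normal data with known variance σ², a Normal(μ₀, σ₀²) prior on μ is conjugate. Posterior precision = 1/σ₀² + n/σ²; posterior mean is the precision-weighted average of μ₀ and x̄.
σ₀² = 80.22² = 6435.2484, σ² = 64.51² = 4161.5401; σ² + n·σ₀² = 4161.5401 + 3·6435.2484 = 23467.2853.
Posterior precision = 1/σ₀² + n/σ² = 1/6435.2484 + 3/4161.5401 = (σ² + n·σ₀²)/(σ₀²σ²) = 23467.2853/(6435.2484·4161.5401); posterior variance σₙ² = σ₀²σ²/(σ² + n·σ₀²) = 6435.2484·4161.5401/23467.2853 = 1141.186291.
Posterior SD = √σₙ² = √(6435.2484·4161.5401/23467.2853) = 33.7814.

33.7814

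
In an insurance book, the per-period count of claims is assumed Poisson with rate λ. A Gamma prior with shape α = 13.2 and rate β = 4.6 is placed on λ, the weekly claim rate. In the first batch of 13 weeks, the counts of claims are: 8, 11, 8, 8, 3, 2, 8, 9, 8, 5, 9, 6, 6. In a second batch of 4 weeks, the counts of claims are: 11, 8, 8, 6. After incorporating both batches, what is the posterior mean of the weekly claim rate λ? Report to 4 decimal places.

6.3519

With a Gamma(shape α, rate β) prior, the Poisson likelihood is conjugate: the posterior is Gamma(α + ΣXᵢ, β + n).
Batch 1: sum of counts S = 91 over n = 13 weeks.
After batch 1: Gamma(α+S, β+n) = Gamma(13.2+91, 4.6+13) = Gamma(104.2, 17.6).
Batch 2: sum of counts S = 33 over n = 4 weeks.
After batch 2: Gamma(α+S, β+n) = Gamma(104.2+33, 17.6+4) = Gamma(137.2, 21.6).
Posterior mean = α/β = 137.2/21.6 = 6.3519.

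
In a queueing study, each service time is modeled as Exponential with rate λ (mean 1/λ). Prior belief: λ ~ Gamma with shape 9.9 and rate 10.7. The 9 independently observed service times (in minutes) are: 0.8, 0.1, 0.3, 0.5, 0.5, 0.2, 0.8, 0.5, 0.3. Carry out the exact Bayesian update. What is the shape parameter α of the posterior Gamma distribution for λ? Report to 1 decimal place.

18.9

With a Gamma(shape α, rate β) prior on the exponential rate λ, the posterior after n observations with total T = Σxᵢ is Gamma(α+n, β+T).
Sum of observations T = 4.0 minutes; n = 9.
Posterior: Gamma(9.9+9, 10.7+4.0) = Gamma(18.9, 14.7).
Posterior α = 18.9.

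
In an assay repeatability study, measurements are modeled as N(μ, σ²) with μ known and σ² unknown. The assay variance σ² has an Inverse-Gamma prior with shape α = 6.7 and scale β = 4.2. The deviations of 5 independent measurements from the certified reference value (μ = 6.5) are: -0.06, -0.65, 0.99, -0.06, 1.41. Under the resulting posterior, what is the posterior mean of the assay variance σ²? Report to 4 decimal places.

0.7194

With known mean μ and an Inverse-Gamma(α, β) prior on σ², the Normal likelihood is conjugate: posterior is Inv-Gamma(α + n/2, β + Σ(xᵢ−μ)²/2).
Σ(xᵢ−μ)² = (-0.06)² + (-0.65)² + (0.99)² + (-0.06)² + (1.41)² = 3.3979.
Posterior: Inv-Gamma(6.7 + 5/2, 4.2 + 3.3979/2) = Inv-Gamma(9.20, 5.89895).
E[σ²|data] = β/(α−1) = 5.89895/8.20 = 0.7194.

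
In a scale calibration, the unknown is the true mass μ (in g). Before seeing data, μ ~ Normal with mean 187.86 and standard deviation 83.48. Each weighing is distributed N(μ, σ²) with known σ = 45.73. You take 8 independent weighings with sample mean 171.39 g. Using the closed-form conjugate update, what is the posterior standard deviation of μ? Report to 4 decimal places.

For Normal data with known variance σ², a Normal(μ₀, σ₀²) prior on μ is conjugate. Posterior precision = 1/σ₀² + n/σ²; posterior mean is the precision-weighted average of μ₀ and x̄.
σ₀² = 83.48² = 6968.9104, σ² = 45.73² = 2091.2329; σ² + n·σ₀² = 2091.2329 + 8·6968.9104 = 57842.5161.
Posterior precision = 1/σ₀² + n/σ² = 1/6968.9104 + 8/2091.2329 = (σ² + n·σ₀²)/(σ₀²σ²) = 57842.5161/(6968.9104·2091.2329); posterior variance σₙ² = σ₀²σ²/(σ² + n·σ₀²) = 6968.9104·2091.2329/57842.5161 = 251.953333.
Posterior SD = √σₙ² = √(6968.9104·2091.2329/57842.5161) = 15.8730.

15.8730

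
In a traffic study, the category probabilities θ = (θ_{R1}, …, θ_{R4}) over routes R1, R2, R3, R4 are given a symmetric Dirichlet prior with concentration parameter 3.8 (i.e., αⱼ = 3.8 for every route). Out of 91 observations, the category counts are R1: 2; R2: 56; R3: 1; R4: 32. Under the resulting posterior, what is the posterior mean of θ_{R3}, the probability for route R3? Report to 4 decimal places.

0.0452

The Dirichlet prior is conjugate to the Multinomial likelihood: each posterior αⱼ = prior αⱼ + observed count nⱼ.
Posterior concentration: (5.8, 59.8, 4.8, 35.8), total = 106.2.
E[θ_{R3}|data] = α_{R3}/Σα = 4.8/106.2 = 0.0452.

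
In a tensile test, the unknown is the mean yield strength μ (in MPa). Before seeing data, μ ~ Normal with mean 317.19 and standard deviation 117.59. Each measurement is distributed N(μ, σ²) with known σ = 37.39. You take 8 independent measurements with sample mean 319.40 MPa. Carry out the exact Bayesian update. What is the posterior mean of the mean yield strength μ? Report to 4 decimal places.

For Normal data with known variance σ², a Normal(μ₀, σ₀²) prior on μ is conjugate. Posterior precision = 1/σ₀² + n/σ²; posterior mean is the precision-weighted average of μ₀ and x̄.
n·x̄ = 8·319.40 = 2555.2.
σ₀² = 117.59² = 13827.4081, σ² = 37.39² = 1398.0121; σ² + n·σ₀² = 1398.0121 + 8·13827.4081 = 112017.2769.
Posterior mean = (μ₀/σ₀² + n·x̄/σ²)/(1/σ₀² + n/σ²) = (σ²·μ₀ + σ₀²·n·x̄)/(σ² + n·σ₀²) = (1398.0121·317.19 + 13827.4081·2555.2)/112017.2769 = 35775228.635119/112017.2769 = 319.3724.

319.3724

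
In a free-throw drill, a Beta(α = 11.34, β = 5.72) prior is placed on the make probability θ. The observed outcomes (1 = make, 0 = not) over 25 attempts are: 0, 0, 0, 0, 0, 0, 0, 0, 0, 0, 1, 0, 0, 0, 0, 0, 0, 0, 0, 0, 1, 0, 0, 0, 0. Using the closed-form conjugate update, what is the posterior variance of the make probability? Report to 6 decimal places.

The Beta prior is conjugate to a Binomial/Bernoulli likelihood; the update adds successes to α and failures to β.
Posterior: Beta(α+k, β+n−k) = Beta(11.34+2, 5.72+23) = Beta(13.34, 28.72).
Var = αβ/((α+β)²(α+β+1)) = 13.34·28.72/(42.06²·43.06) = 0.005030.

0.005030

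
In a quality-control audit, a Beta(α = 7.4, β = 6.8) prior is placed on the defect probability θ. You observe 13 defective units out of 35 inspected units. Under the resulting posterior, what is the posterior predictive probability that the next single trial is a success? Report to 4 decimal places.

0.4146

The Beta prior is conjugate to a Binomial/Bernoulli likelihood; the update adds successes to α and failures to β.
Posterior: Beta(α+k, β+n−k) = Beta(7.4+13, 6.8+22) = Beta(20.4, 28.8).
For a single future Bernoulli trial, P(success | data) = α/(α+β) = 0.4146.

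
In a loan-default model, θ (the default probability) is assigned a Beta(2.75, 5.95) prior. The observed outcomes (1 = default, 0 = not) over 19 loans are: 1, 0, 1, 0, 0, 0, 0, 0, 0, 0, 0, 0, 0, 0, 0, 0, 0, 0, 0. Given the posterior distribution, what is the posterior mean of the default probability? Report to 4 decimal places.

The Beta prior is conjugate to a Binomial/Bernoulli likelihood; the update adds successes to α and failures to β.
Posterior: Beta(α+k, β+n−k) = Beta(2.75+2, 5.95+17) = Beta(4.75, 22.95).
Posterior mean = α/(α+β) = 4.75/27.70 = 0.1715.

0.1715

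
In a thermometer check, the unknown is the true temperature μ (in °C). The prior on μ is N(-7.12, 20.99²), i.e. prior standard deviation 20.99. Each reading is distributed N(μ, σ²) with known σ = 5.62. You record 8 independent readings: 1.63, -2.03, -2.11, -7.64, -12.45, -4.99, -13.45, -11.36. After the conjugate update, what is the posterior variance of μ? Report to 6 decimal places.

For Normal data with known variance σ², a Normal(μ₀, σ₀²) prior on μ is conjugate. Posterior precision = 1/σ₀² + n/σ²; posterior mean is the precision-weighted average of μ₀ and x̄.
σ₀² = 20.99² = 440.5801, σ² = 5.62² = 31.5844; σ² + n·σ₀² = 31.5844 + 8·440.5801 = 3556.2252.
Posterior precision = 1/σ₀² + n/σ² = 1/440.5801 + 8/31.5844 = (σ² + n·σ₀²)/(σ₀²σ²) = 3556.2252/(440.5801·31.5844); posterior variance σₙ² = σ₀²σ²/(σ² + n·σ₀²) = 440.5801·31.5844/3556.2252 = 3.912986.

3.912986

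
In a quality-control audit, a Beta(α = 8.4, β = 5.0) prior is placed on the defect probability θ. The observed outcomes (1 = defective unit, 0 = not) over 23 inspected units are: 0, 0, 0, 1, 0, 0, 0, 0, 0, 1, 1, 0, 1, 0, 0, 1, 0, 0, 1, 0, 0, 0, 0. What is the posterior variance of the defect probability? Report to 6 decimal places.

0.006393

The Beta prior is conjugate to a Binomial/Bernoulli likelihood; the update adds successes to α and failures to β.
Posterior: Beta(α+k, β+n−k) = Beta(8.4+6, 5.0+17) = Beta(14.4, 22.0).
Var = αβ/((α+β)²(α+β+1)) = 14.4·22.0/(36.4²·37.4) = 0.006393.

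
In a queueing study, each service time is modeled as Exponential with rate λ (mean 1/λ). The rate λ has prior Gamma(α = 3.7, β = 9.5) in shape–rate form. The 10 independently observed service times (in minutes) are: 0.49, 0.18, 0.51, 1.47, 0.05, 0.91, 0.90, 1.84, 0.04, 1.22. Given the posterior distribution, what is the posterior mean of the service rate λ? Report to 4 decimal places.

0.8007

With a Gamma(shape α, rate β) prior on the exponential rate λ, the posterior after n observations with total T = Σxᵢ is Gamma(α+n, β+T).
Sum of observations T = 7.61 minutes; n = 10.
Posterior: Gamma(3.7+10, 9.5+7.61) = Gamma(13.7, 17.11).
Posterior mean of λ = α/β = 13.7/17.11 = 0.8007.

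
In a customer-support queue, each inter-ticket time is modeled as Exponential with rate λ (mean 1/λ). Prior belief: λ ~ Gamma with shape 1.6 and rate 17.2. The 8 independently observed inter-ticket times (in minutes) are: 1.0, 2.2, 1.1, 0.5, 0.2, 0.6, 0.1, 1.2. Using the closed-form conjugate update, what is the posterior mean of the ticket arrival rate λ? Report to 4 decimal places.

0.3983

With a Gamma(shape α, rate β) prior on the exponential rate λ, the posterior after n observations with total T = Σxᵢ is Gamma(α+n, β+T).
Sum of observations T = 6.9 minutes; n = 8.
Posterior: Gamma(1.6+8, 17.2+6.9) = Gamma(9.6, 24.1).
Posterior mean of λ = α/β = 9.6/24.1 = 0.3983.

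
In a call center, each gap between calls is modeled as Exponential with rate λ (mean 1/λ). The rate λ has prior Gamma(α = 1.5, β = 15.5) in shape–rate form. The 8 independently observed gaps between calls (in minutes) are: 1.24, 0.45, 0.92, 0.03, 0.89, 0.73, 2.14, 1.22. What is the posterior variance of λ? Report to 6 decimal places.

0.017772

With a Gamma(shape α, rate β) prior on the exponential rate λ, the posterior after n observations with total T = Σxᵢ is Gamma(α+n, β+T).
Sum of observations T = 7.62 minutes; n = 8.
Posterior: Gamma(1.5+8, 15.5+7.62) = Gamma(9.5, 23.12).
Var = α/β² = 0.017772.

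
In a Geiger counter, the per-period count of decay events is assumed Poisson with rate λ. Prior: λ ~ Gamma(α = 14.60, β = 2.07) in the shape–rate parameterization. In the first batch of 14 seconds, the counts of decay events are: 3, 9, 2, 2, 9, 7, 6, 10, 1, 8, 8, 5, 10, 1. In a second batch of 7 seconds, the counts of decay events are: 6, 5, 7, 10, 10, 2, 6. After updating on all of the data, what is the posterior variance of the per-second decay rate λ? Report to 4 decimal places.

0.2661

With a Gamma(shape α, rate β) prior, the Poisson likelihood is conjugate: the posterior is Gamma(α + ΣXᵢ, β + n).
Batch 1: sum of counts S = 81 over n = 14 seconds.
After batch 1: Gamma(α+S, β+n) = Gamma(14.60+81, 2.07+14) = Gamma(95.60, 16.07).
Batch 2: sum of counts S = 46 over n = 7 seconds.
After batch 2: Gamma(α+S, β+n) = Gamma(95.60+46, 16.07+7) = Gamma(141.60, 23.07).
Var = α/β² = 141.60/23.07² = 0.2661.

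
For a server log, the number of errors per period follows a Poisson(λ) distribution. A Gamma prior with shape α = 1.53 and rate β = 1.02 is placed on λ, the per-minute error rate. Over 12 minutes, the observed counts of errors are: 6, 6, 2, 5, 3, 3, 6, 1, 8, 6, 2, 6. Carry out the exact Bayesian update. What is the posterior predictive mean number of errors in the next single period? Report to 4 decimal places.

With a Gamma(shape α, rate β) prior, the Poisson likelihood is conjugate: the posterior is Gamma(α + ΣXᵢ, β + n).
Sum of counts S = 54 over n = 12 minutes.
Posterior: Gamma(α+S, β+n) = Gamma(1.53+54, 1.02+12) = Gamma(55.53, 13.02).
The predictive distribution for one future period is NegBinom with mean α/β = 4.2650.

4.2650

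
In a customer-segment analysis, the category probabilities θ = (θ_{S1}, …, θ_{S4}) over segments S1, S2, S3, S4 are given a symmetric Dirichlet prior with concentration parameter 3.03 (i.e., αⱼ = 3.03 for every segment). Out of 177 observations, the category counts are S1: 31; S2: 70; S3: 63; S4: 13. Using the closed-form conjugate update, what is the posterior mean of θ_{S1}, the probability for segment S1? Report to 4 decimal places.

The Dirichlet prior is conjugate to the Multinomial likelihood: each posterior αⱼ = prior αⱼ + observed count nⱼ.
Posterior concentration: (34.03, 73.03, 66.03, 16.03), total = 189.12.
E[θ_{S1}|data] = α_{S1}/Σα = 34.03/189.12 = 0.1799.

0.1799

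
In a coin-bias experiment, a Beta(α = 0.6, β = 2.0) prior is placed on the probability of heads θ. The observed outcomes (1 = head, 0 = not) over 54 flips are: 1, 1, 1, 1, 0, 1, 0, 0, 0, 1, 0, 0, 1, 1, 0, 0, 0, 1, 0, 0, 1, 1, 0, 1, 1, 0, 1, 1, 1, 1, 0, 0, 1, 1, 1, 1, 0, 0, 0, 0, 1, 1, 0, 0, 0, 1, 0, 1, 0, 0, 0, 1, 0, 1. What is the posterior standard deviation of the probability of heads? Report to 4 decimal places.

0.0659

The Beta prior is conjugate to a Binomial/Bernoulli likelihood; the update adds successes to α and failures to β.
Posterior: Beta(α+k, β+n−k) = Beta(0.6+27, 2.0+27) = Beta(27.6, 29.0).
Var = αβ/((α+β)²(α+β+1)) = 27.6·29.0/(56.6²·57.6) = 0.00433762; SD = √0.00433762 = 0.0659.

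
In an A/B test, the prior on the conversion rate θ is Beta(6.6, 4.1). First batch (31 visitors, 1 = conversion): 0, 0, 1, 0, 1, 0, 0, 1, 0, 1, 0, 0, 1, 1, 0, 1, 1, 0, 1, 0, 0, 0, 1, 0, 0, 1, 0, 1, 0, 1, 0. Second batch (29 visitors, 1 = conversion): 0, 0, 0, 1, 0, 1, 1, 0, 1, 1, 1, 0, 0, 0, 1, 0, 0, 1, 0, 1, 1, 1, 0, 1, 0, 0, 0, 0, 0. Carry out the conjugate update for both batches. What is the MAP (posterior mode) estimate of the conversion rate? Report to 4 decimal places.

0.4454

The Beta prior is conjugate to a Binomial/Bernoulli likelihood; the update adds successes to α and failures to β.
After batch 1: Beta(6.6+13, 4.1+18) = Beta(19.6, 22.1).
After batch 2: Beta(19.6+12, 22.1+17) = Beta(31.6, 39.1).
Mode of Beta(a,b) for a,b>1 is (a−1)/(a+b−2) = 30.6/68.7 = 0.4454.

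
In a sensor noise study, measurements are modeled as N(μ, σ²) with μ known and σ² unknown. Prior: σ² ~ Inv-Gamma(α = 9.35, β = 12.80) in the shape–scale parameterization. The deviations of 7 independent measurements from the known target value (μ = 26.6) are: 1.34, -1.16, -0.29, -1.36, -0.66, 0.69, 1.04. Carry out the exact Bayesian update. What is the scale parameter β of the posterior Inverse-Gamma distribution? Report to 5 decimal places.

With known mean μ and an Inverse-Gamma(α, β) prior on σ², the Normal likelihood is conjugate: posterior is Inv-Gamma(α + n/2, β + Σ(xᵢ−μ)²/2).
Σ(xᵢ−μ)² = (1.34)² + (-1.16)² + (-0.29)² + (-1.36)² + (-0.66)² + (0.69)² + (1.04)² = 7.0682.
Posterior: Inv-Gamma(9.35 + 7/2, 12.80 + 7.0682/2) = Inv-Gamma(12.85, 16.33410).
Posterior β = 16.33410.

16.33410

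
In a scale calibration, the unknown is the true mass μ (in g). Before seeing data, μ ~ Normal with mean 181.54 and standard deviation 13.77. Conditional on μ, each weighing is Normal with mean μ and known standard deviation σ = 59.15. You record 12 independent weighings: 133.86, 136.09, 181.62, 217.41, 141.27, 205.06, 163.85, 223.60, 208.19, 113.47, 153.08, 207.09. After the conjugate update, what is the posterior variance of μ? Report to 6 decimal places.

114.893321

For Normal data with known variance σ², a Normal(μ₀, σ₀²) prior on μ is conjugate. Posterior precision = 1/σ₀² + n/σ²; posterior mean is the precision-weighted average of μ₀ and x̄.
σ₀² = 13.77² = 189.6129, σ² = 59.15² = 3498.7225; σ² + n·σ₀² = 3498.7225 + 12·189.6129 = 5774.0773.
Posterior precision = 1/σ₀² + n/σ² = 1/189.6129 + 12/3498.7225 = (σ² + n·σ₀²)/(σ₀²σ²) = 5774.0773/(189.6129·3498.7225); posterior variance σₙ² = σ₀²σ²/(σ² + n·σ₀²) = 189.6129·3498.7225/5774.0773 = 114.893321.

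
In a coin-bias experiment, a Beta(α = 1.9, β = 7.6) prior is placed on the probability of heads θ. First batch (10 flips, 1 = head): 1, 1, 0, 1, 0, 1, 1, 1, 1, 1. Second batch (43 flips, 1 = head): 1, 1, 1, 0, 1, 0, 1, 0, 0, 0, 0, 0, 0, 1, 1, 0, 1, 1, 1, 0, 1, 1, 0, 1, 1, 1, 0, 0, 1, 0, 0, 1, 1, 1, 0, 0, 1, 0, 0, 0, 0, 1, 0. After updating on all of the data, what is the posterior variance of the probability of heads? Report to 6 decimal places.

The Beta prior is conjugate to a Binomial/Bernoulli likelihood; the update adds successes to α and failures to β.
After batch 1: Beta(1.9+8, 7.6+2) = Beta(9.9, 9.6).
After batch 2: Beta(9.9+21, 9.6+22) = Beta(30.9, 31.6).
Var = αβ/((α+β)²(α+β+1)) = 30.9·31.6/(62.5²·63.5) = 0.003937.

0.003937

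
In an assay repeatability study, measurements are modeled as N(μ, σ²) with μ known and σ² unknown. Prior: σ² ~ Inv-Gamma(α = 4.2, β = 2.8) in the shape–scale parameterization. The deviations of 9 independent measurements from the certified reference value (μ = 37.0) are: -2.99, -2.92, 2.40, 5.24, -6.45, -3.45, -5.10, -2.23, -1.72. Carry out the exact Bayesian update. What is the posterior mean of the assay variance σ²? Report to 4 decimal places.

With known mean μ and an Inverse-Gamma(α, β) prior on σ², the Normal likelihood is conjugate: posterior is Inv-Gamma(α + n/2, β + Σ(xᵢ−μ)²/2).
Σ(xᵢ−μ)² = (-2.99)² + (-2.92)² + (2.40)² + (5.24)² + (-6.45)² + (-3.45)² + (-5.10)² + (-2.23)² + (-1.72)² = 138.1304.
Posterior: Inv-Gamma(4.2 + 9/2, 2.8 + 138.1304/2) = Inv-Gamma(8.70, 71.86520).
E[σ²|data] = β/(α−1) = 71.86520/7.70 = 9.3331.

9.3331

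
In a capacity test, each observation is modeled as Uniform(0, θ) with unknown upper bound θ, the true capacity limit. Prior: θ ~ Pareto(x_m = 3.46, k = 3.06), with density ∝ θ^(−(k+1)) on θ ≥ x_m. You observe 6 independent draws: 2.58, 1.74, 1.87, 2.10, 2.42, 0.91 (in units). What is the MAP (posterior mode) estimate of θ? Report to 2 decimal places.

3.46

A Pareto(scale x_m, shape k) prior on the upper bound θ of Uniform(0, θ) is conjugate: posterior is Pareto(max(x_m, max xᵢ), k + n).
Sample maximum = 2.58; prior scale x_m = 3.46 → posterior scale = max = 3.46.
Posterior shape = 3.06 + 6 = 9.06.
The Pareto density is decreasing on [x_m, ∞), so the mode is x_m = 3.46.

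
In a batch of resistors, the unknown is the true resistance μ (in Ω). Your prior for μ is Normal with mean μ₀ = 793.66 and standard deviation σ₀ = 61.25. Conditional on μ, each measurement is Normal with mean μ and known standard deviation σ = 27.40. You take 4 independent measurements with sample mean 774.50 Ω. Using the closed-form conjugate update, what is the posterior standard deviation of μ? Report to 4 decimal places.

For Normal data with known variance σ², a Normal(μ₀, σ₀²) prior on μ is conjugate. Posterior precision = 1/σ₀² + n/σ²; posterior mean is the precision-weighted average of μ₀ and x̄.
σ₀² = 61.25² = 3751.5625, σ² = 27.40² = 750.76; σ² + n·σ₀² = 750.76 + 4·3751.5625 = 15757.01.
Posterior precision = 1/σ₀² + n/σ² = 1/3751.5625 + 4/750.76 = (σ² + n·σ₀²)/(σ₀²σ²) = 15757.01/(3751.5625·750.76); posterior variance σₙ² = σ₀²σ²/(σ² + n·σ₀²) = 3751.5625·750.76/15757.01 = 178.747304.
Posterior SD = √σₙ² = √(3751.5625·750.76/15757.01) = 13.3696.

13.3696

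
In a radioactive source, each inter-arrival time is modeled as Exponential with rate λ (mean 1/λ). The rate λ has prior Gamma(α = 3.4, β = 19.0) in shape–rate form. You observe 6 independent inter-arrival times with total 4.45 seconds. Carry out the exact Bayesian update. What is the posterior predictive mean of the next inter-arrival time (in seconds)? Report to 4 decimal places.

With a Gamma(shape α, rate β) prior on the exponential rate λ, the posterior after n observations with total T = Σxᵢ is Gamma(α+n, β+T).
Posterior: Gamma(3.4+6, 19.0+4.45) = Gamma(9.4, 23.45).
The predictive distribution for the next observation is Lomax; its mean is β/(α−1) = 23.45/8.4 = 2.7917.

2.7917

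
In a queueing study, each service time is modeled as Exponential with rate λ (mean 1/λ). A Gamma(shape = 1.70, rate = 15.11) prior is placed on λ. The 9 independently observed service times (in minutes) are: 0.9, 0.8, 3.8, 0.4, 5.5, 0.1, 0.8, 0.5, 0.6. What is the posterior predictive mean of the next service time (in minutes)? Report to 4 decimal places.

2.9392

With a Gamma(shape α, rate β) prior on the exponential rate λ, the posterior after n observations with total T = Σxᵢ is Gamma(α+n, β+T).
Sum of observations T = 13.4 minutes; n = 9.
Posterior: Gamma(1.70+9, 15.11+13.4) = Gamma(10.70, 28.51).
The predictive distribution for the next observation is Lomax; its mean is β/(α−1) = 28.51/9.70 = 2.9392.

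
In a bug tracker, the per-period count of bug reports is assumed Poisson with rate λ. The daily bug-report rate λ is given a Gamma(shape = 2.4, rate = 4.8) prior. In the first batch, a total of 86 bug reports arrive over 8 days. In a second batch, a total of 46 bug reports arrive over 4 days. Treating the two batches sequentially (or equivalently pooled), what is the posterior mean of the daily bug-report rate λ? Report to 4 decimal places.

With a Gamma(shape α, rate β) prior, the Poisson likelihood is conjugate: the posterior is Gamma(α + ΣXᵢ, β + n).
After batch 1: Gamma(α+S, β+n) = Gamma(2.4+86, 4.8+8) = Gamma(88.4, 12.8).
After batch 2: Gamma(α+S, β+n) = Gamma(88.4+46, 12.8+4) = Gamma(134.4, 16.8).
Posterior mean = α/β = 134.4/16.8 = 8.0000.

8.0000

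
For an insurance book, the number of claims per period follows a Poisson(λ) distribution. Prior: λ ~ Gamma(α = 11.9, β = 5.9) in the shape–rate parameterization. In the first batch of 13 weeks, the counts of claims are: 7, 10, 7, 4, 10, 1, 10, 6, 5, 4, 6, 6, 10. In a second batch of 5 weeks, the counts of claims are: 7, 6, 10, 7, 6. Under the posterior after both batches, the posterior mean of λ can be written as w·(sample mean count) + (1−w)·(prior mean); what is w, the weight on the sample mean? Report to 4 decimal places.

With a Gamma(shape α, rate β) prior, the Poisson likelihood is conjugate: the posterior is Gamma(α + ΣXᵢ, β + n).
Total number of weeks: n = 13 + 5 = 18.
Posterior mean = (α₀+S)/(β₀+n) = [n/(β₀+n)]·(S/n) + [β₀/(β₀+n)]·(α₀/β₀), so only n and β₀ enter the weight.
Weight on data w = n/(β₀+n) = 18/(5.9+18) = 18/23.9 = 0.7531.

0.7531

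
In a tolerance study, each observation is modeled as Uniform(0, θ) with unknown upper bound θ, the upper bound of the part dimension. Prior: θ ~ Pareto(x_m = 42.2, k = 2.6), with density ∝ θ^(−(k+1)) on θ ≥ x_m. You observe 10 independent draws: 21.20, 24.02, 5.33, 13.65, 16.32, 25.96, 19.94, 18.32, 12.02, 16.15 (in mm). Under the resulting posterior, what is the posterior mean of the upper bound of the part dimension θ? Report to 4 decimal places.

A Pareto(scale x_m, shape k) prior on the upper bound θ of Uniform(0, θ) is conjugate: posterior is Pareto(max(x_m, max xᵢ), k + n).
Sample maximum = 25.96; prior scale x_m = 42.2 → posterior scale = max = 42.20.
Posterior shape = 2.6 + 10 = 12.6.
E[θ|data] = k·x_m/(k−1) = 12.6·42.20/11.6 = 45.8379.

45.8379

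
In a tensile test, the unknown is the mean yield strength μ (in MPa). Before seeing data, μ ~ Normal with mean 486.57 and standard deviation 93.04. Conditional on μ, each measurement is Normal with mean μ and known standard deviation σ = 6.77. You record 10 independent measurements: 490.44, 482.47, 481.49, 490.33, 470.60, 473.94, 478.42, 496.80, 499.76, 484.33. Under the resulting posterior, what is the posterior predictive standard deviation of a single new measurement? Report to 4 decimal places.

For Normal data with known variance σ², a Normal(μ₀, σ₀²) prior on μ is conjugate. Posterior precision = 1/σ₀² + n/σ²; posterior mean is the precision-weighted average of μ₀ and x̄.
σ₀² = 93.04² = 8656.4416, σ² = 6.77² = 45.8329; σ² + n·σ₀² = 45.8329 + 10·8656.4416 = 86610.2489.
Posterior precision = 1/σ₀² + n/σ² = 1/8656.4416 + 10/45.8329 = (σ² + n·σ₀²)/(σ₀²σ²) = 86610.2489/(8656.4416·45.8329); posterior variance σₙ² = σ₀²σ²/(σ² + n·σ₀²) = 8656.4416·45.8329/86610.2489 = 4.580865.
Predictive variance for one new observation = σₙ² + σ² = 8656.4416·45.8329/86610.2489 + 45.8329 = σ²·(σ₀² + 86610.2489)/86610.2489 = 45.8329·95266.6905/86610.2489 = 50.413765; SD = √(45.8329·95266.6905/86610.2489) = 7.1003.

7.1003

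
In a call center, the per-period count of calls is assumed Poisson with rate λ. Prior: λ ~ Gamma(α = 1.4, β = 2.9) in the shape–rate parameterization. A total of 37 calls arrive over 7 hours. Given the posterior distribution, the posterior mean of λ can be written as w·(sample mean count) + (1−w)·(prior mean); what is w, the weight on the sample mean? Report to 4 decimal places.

With a Gamma(shape α, rate β) prior, the Poisson likelihood is conjugate: the posterior is Gamma(α + ΣXᵢ, β + n).
Posterior mean = (α₀+S)/(β₀+n) = [n/(β₀+n)]·(S/n) + [β₀/(β₀+n)]·(α₀/β₀), so only n and β₀ enter the weight.
Weight on data w = n/(β₀+n) = 7/(2.9+7) = 7/9.9 = 0.7071.

0.7071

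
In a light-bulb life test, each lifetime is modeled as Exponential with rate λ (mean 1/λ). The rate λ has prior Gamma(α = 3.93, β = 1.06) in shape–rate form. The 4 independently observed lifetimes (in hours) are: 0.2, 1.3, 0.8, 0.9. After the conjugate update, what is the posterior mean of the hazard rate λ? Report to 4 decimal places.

With a Gamma(shape α, rate β) prior on the exponential rate λ, the posterior after n observations with total T = Σxᵢ is Gamma(α+n, β+T).
Sum of observations T = 3.2 hours; n = 4.
Posterior: Gamma(3.93+4, 1.06+3.2) = Gamma(7.93, 4.26).
Posterior mean of λ = α/β = 7.93/4.26 = 1.8615.

1.8615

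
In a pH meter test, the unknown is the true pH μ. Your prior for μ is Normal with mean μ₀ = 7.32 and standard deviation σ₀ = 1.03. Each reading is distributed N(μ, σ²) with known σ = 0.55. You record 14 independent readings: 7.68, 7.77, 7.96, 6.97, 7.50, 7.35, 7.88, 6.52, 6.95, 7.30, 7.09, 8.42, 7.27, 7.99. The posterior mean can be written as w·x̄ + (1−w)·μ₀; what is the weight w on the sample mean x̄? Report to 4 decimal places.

For Normal data with known variance σ², a Normal(μ₀, σ₀²) prior on μ is conjugate. Posterior precision = 1/σ₀² + n/σ²; posterior mean is the precision-weighted average of μ₀ and x̄.
σ₀² = 1.03² = 1.0609, σ² = 0.55² = 0.3025. Prior precision 1/σ₀² = 1/1.0609; data precision n/σ² = 14/0.3025.
w = (n/σ²)/(1/σ₀² + n/σ²) = n·σ₀²/(σ² + n·σ₀²) = 14·1.0609/(0.3025 + 14·1.0609) = 14.8526/15.1551 = 0.9800.

0.9800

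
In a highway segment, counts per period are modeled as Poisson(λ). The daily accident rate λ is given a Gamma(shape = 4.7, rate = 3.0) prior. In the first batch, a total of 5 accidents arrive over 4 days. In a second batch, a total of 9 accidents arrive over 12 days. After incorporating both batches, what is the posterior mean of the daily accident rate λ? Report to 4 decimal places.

0.9842

With a Gamma(shape α, rate β) prior, the Poisson likelihood is conjugate: the posterior is Gamma(α + ΣXᵢ, β + n).
After batch 1: Gamma(α+S, β+n) = Gamma(4.7+5, 3.0+4) = Gamma(9.7, 7.0).
After batch 2: Gamma(α+S, β+n) = Gamma(9.7+9, 7.0+12) = Gamma(18.7, 19.0).
Posterior mean = α/β = 18.7/19.0 = 0.9842.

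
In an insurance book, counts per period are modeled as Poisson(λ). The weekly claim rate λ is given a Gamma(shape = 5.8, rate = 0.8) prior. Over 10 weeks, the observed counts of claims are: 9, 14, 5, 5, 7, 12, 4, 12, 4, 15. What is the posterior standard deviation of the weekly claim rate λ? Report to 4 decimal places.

With a Gamma(shape α, rate β) prior, the Poisson likelihood is conjugate: the posterior is Gamma(α + ΣXᵢ, β + n).
Sum of counts S = 87 over n = 10 weeks.
Posterior: Gamma(α+S, β+n) = Gamma(5.8+87, 0.8+10) = Gamma(92.8, 10.8).
SD = √α/β = √92.8/10.8 = 0.8920.

0.8920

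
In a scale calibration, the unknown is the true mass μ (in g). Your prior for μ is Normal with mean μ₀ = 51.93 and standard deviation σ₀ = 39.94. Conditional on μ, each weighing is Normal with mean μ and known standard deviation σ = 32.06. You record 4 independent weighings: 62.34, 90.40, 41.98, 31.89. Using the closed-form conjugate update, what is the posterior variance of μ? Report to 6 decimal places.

For Normal data with known variance σ², a Normal(μ₀, σ₀²) prior on μ is conjugate. Posterior precision = 1/σ₀² + n/σ²; posterior mean is the precision-weighted average of μ₀ and x̄.
σ₀² = 39.94² = 1595.2036, σ² = 32.06² = 1027.8436; σ² + n·σ₀² = 1027.8436 + 4·1595.2036 = 7408.658.
Posterior precision = 1/σ₀² + n/σ² = 1/1595.2036 + 4/1027.8436 = (σ² + n·σ₀²)/(σ₀²σ²) = 7408.658/(1595.2036·1027.8436); posterior variance σₙ² = σ₀²σ²/(σ² + n·σ₀²) = 1595.2036·1027.8436/7408.658 = 221.311310.

221.311310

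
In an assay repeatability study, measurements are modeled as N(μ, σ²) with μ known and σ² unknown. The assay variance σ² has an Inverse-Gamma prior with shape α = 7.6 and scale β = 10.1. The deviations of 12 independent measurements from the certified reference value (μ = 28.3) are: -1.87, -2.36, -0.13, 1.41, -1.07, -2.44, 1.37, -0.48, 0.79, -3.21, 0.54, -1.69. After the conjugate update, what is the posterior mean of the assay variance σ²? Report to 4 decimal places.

With known mean μ and an Inverse-Gamma(α, β) prior on σ², the Normal likelihood is conjugate: posterior is Inv-Gamma(α + n/2, β + Σ(xᵢ−μ)²/2).
Σ(xᵢ−μ)² = (-1.87)² + (-2.36)² + (-0.13)² + (1.41)² + (-1.07)² + (-2.44)² + (1.37)² + (-0.48)² + (0.79)² + (-3.21)² + (0.54)² + (-1.69)² = 34.3532.
Posterior: Inv-Gamma(7.6 + 12/2, 10.1 + 34.3532/2) = Inv-Gamma(13.60, 27.27660).
E[σ²|data] = β/(α−1) = 27.27660/12.60 = 2.1648.

2.1648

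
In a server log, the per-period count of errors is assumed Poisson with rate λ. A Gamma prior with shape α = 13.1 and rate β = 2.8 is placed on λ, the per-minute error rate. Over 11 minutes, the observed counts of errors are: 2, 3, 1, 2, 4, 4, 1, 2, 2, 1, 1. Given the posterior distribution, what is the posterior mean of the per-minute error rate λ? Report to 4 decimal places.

2.6159

With a Gamma(shape α, rate β) prior, the Poisson likelihood is conjugate: the posterior is Gamma(α + ΣXᵢ, β + n).
Sum of counts S = 23 over n = 11 minutes.
Posterior: Gamma(α+S, β+n) = Gamma(13.1+23, 2.8+11) = Gamma(36.1, 13.8).
Posterior mean = α/β = 36.1/13.8 = 2.6159.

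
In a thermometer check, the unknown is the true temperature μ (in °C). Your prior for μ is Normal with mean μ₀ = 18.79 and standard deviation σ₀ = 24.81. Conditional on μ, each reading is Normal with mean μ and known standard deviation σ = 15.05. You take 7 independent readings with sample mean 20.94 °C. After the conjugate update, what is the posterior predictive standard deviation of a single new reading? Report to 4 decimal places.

For Normal data with known variance σ², a Normal(μ₀, σ₀²) prior on μ is conjugate. Posterior precision = 1/σ₀² + n/σ²; posterior mean is the precision-weighted average of μ₀ and x̄.
σ₀² = 24.81² = 615.5361, σ² = 15.05² = 226.5025; σ² + n·σ₀² = 226.5025 + 7·615.5361 = 4535.2552.
Posterior precision = 1/σ₀² + n/σ² = 1/615.5361 + 7/226.5025 = (σ² + n·σ₀²)/(σ₀²σ²) = 4535.2552/(615.5361·226.5025); posterior variance σₙ² = σ₀²σ²/(σ² + n·σ₀²) = 615.5361·226.5025/4535.2552 = 30.741482.
Predictive variance for one new observation = σₙ² + σ² = 615.5361·226.5025/4535.2552 + 226.5025 = σ²·(σ₀² + 4535.2552)/4535.2552 = 226.5025·5150.7913/4535.2552 = 257.243982; SD = √(226.5025·5150.7913/4535.2552) = 16.0388.

16.0388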